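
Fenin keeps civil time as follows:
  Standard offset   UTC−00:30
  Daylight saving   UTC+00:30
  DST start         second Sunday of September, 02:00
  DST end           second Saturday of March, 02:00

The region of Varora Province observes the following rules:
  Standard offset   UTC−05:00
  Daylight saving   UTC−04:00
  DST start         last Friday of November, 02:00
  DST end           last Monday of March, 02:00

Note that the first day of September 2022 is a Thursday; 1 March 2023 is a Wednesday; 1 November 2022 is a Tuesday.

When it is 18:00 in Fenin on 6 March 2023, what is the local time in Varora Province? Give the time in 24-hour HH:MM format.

1 September 2022 is a Thursday, so the first Sunday is September 4 and the second is September 11.
1 March 2023 is a Wednesday, so the first Saturday is March 4 and the second is March 11.
6 March 2023 lies within the daylight-saving period (11 September 2022 – 11 March 2023), so Fenin is on daylight time, UTC+00:30.
18:00 Fenin − 0h30m = 17:30 UTC.
1 November 2022 is a Tuesday, so Fridays fall on 4, 11, 18, 25; the last is November 25.
1 March 2023 is a Wednesday, so Mondays fall on 6, 13, 20, 27; the last is March 27.
At the standard offset (UTC−05:00), 17:30 UTC − 5h = 12:30 Varora Province standard time.
Daylight saving runs 25 November 2022 – 27 March 2023; the standard-time date in Varora Province, 6 March 2023, is inside that window, so Varora Province is at UTC−04:00.
17:30 UTC − 4h = 13:30 Varora Province.

13:30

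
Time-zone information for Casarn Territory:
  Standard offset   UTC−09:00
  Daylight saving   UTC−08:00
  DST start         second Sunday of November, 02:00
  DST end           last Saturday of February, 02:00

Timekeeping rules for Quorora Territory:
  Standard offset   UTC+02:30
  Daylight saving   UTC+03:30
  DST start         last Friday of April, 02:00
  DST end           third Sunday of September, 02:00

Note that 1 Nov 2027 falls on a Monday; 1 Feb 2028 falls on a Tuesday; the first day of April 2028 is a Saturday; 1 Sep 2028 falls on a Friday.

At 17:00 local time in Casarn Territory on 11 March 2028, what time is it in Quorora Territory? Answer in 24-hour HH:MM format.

04:30

1 November 2027 is a Monday, so the first Sunday is November 7 and the second is November 14.
1 February 2028 is a Tuesday, so Saturdays fall on 5, 12, 19, 26; the last is February 26.
11 March 2028 is outside the daylight-saving period (14 November 2027 – 26 February 2028), so Casarn Territory is on standard time, UTC−09:00.
17:00 Casarn Territory + 9h = 02:00 UTC (rolling into the next day, 12 March 2028).
1 April 2028 is a Saturday, so Fridays fall on 7, 14, 21, 28; the last is April 28.
1 September 2028 is a Friday, so the first Sunday is September 3 and the third is September 17.
At the standard offset (UTC+02:30), 02:00 UTC + 2h30m = 04:30 Quorora Territory standard time.
The standard-time date in Quorora Territory, 12 March 2028, is outside the daylight-saving period (28 April – 17 September), so Quorora Territory is on standard time, UTC+02:30.
02:00 UTC + 2h30m = 04:30 Quorora Territory.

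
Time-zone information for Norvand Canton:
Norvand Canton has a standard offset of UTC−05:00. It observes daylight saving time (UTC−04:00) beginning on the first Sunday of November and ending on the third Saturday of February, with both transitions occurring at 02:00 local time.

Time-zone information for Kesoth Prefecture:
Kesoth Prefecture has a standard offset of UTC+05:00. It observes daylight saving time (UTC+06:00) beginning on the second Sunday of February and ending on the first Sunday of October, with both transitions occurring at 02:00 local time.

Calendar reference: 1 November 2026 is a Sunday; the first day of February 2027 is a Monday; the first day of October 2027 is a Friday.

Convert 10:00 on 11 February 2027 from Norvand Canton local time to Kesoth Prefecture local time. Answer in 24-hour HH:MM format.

19:00

1 November 2026 is a Sunday, so the first Sunday is November 1.
1 February 2027 is a Monday, so the first Saturday is February 6 and the third is February 20.
11 February 2027 falls between 1 November 2026 and 20 February 2027, so daylight saving is in effect and Norvand Canton is at UTC−04:00.
10:00 Norvand Canton + 4h = 14:00 UTC.
1 February 2027 is a Monday, so the first Sunday is February 7 and the second is February 14.
1 October 2027 is a Friday, so the first Sunday is October 3.
At the standard offset (UTC+05:00), 14:00 UTC + 5h = 19:00 Kesoth Prefecture standard time.
The standard-time date in Kesoth Prefecture, 11 February 2027, is outside the daylight-saving period (14 February – 3 October), so Kesoth Prefecture is on standard time, UTC+05:00.
14:00 UTC + 5h = 19:00 Kesoth Prefecture.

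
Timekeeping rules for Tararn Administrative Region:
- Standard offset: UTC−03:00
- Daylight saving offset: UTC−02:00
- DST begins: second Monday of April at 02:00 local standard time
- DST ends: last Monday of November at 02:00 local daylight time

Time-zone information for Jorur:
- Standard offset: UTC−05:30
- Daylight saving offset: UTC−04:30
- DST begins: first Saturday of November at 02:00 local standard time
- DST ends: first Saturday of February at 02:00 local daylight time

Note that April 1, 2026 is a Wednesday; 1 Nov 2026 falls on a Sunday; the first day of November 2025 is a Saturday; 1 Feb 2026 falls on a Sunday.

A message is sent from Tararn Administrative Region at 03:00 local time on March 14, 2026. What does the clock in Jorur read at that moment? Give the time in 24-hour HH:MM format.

00:30

1 April 2026 is a Wednesday, so the first Monday is April 6 and the second is April 13.
1 November 2026 is a Sunday, so Mondays fall on 2, 9, 16, 23, 30; the last is November 30.
March 14, 2026 is outside the daylight-saving period (13 April – 30 November), so Tararn Administrative Region is on standard time, UTC−03:00.
03:00 Tararn Administrative Region + 3h = 06:00 UTC.
1 November 2025 is a Saturday, so the first Saturday is November 1.
1 February 2026 is a Sunday, so the first Saturday is February 7.
At the standard offset (UTC−05:30), 06:00 UTC − 5h30m = 00:30 Jorur standard time.
The standard-time date in Jorur, March 14, 2026, does not fall between 1 November 2025 and 7 February 2026, so daylight saving is not in effect and Jorur is at UTC−05:30.
06:00 UTC − 5h30m = 00:30 Jorur.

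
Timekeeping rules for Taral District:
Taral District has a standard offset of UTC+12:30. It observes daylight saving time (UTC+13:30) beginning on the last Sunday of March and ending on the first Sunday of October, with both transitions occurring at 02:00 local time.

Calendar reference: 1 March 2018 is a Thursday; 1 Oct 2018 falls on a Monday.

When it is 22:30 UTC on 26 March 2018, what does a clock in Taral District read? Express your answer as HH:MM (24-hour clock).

1 March 2018 is a Thursday, so Sundays fall on 4, 11, 18, 25; the last is March 25.
1 October 2018 is a Monday, so the first Sunday is October 7.
At the standard offset (UTC+12:30), 22:30 UTC + 12h30m = 11:00 Taral District standard time (rolling into the next day, 27 March 2018).
Daylight saving runs 25 March – 7 October; the standard-time date in Taral District, 27 March 2018, is inside that window, so Taral District is at UTC+13:30.
22:30 UTC + 13h30m = 12:00 local (rolling into the next day, 27 March 2018).

12:00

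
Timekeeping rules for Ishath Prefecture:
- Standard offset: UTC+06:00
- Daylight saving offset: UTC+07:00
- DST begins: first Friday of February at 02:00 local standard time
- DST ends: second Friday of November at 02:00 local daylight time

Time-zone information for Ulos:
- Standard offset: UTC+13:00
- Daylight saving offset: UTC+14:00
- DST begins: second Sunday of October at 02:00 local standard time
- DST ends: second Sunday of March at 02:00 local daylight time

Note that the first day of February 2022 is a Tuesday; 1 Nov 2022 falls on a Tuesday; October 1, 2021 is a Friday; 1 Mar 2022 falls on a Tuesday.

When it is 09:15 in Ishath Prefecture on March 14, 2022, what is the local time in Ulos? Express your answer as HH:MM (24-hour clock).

1 February 2022 is a Tuesday, so the first Friday is February 4.
1 November 2022 is a Tuesday, so the first Friday is November 4 and the second is November 11.
March 14, 2022 lies within the daylight-saving period (4 February – 11 November), so Ishath Prefecture is on daylight time, UTC+07:00.
09:15 Ishath Prefecture − 7h = 02:15 UTC.
1 October 2021 is a Friday, so the first Sunday is October 3 and the second is October 10.
1 March 2022 is a Tuesday, so the first Sunday is March 6 and the second is March 13.
At the standard offset (UTC+13:00), 02:15 UTC + 13h = 15:15 Ulos standard time.
The standard-time date in Ulos, March 14, 2022, does not fall between 10 October 2021 and 13 March 2022, so daylight saving is not in effect and Ulos is at UTC+13:00.
02:15 UTC + 13h = 15:15 Ulos.

15:15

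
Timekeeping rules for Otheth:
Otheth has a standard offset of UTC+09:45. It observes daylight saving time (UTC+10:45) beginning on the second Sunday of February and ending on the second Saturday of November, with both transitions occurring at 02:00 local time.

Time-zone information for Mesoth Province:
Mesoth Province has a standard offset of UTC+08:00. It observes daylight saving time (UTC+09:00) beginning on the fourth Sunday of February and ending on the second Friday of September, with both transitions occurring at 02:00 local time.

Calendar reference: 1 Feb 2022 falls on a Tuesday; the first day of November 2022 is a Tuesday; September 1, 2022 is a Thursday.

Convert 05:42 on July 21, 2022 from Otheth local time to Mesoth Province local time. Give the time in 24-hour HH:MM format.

1 February 2022 is a Tuesday, so the first Sunday is February 6 and the second is February 13.
1 November 2022 is a Tuesday, so the first Saturday is November 5 and the second is November 12.
July 21, 2022 lies within the daylight-saving period (13 February – 12 November), so Otheth is on daylight time, UTC+10:45.
05:42 Otheth − 10h45m = 18:57 UTC (rolling into the previous day, 20 July 2022).
1 February 2022 is a Tuesday, so the first Sunday is February 6 and the fourth is February 27.
1 September 2022 is a Thursday, so the first Friday is September 2 and the second is September 9.
At the standard offset (UTC+08:00), 18:57 UTC + 8h = 02:57 Mesoth Province standard time (rolling into the next day, 21 July 2022).
The standard-time date in Mesoth Province, July 21, 2022, falls between 27 February and 9 September, so daylight saving is in effect and Mesoth Province is at UTC+09:00.
18:57 UTC + 9h = 03:57 Mesoth Province (rolling into the next day, 21 July 2022).

03:57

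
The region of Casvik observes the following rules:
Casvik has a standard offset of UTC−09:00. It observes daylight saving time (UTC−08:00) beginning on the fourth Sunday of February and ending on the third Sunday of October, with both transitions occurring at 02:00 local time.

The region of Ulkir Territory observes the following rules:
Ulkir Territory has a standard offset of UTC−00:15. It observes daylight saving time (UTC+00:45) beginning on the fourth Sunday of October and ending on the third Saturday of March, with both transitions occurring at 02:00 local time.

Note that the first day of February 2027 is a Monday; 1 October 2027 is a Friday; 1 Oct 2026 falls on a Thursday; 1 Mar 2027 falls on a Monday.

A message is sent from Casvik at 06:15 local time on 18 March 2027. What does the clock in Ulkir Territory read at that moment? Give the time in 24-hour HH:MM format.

1 February 2027 is a Monday, so the first Sunday is February 7 and the fourth is February 28.
1 October 2027 is a Friday, so the first Sunday is October 3 and the third is October 17.
Daylight saving runs 28 February – 17 October; 18 March 2027 is inside that window, so Casvik is at UTC−08:00.
06:15 Casvik + 8h = 14:15 UTC.
1 October 2026 is a Thursday, so the first Sunday is October 4 and the fourth is October 25.
1 March 2027 is a Monday, so the first Saturday is March 6 and the third is March 20.
At the standard offset (UTC−00:15), 14:15 UTC − 0h15m = 14:00 Ulkir Territory standard time.
The standard-time date in Ulkir Territory, 18 March 2027, falls between 25 October 2026 and 20 March 2027, so daylight saving is in effect and Ulkir Territory is at UTC+00:45.
14:15 UTC + 0h45m = 15:00 Ulkir Territory.

15:00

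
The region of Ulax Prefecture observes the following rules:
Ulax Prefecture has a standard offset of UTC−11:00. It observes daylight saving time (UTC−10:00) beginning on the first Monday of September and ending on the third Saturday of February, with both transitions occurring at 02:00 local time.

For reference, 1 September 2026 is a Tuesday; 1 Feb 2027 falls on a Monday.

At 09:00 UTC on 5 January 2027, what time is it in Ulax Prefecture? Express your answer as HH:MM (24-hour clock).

1 September 2026 is a Tuesday, so the first Monday is September 7.
1 February 2027 is a Monday, so the first Saturday is February 6 and the third is February 20.
At the standard offset (UTC−11:00), 09:00 UTC − 11h = 22:00 Ulax Prefecture standard time (rolling into the previous day, 4 January 2027).
Daylight saving runs 7 September 2026 – 20 February 2027; the standard-time date in Ulax Prefecture, 4 January 2027, is inside that window, so Ulax Prefecture is at UTC−10:00.
09:00 UTC − 10h = 23:00 local (rolling into the previous day, 4 January 2027).

23:00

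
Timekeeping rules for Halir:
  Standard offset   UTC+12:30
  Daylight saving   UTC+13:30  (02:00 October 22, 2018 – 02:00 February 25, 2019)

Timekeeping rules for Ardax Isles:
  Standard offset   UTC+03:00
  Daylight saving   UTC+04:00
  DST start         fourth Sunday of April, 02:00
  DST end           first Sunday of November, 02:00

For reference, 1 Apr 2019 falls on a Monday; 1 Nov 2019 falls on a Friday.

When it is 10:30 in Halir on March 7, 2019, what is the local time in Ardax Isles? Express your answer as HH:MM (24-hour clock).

March 7, 2019 is outside the daylight-saving period (22 October 2018 – 25 February 2019), so Halir is on standard time, UTC+12:30.
10:30 Halir − 12h30m = 22:00 UTC (rolling into the previous day, 6 March 2019).
1 April 2019 is a Monday, so the first Sunday is April 7 and the fourth is April 28.
1 November 2019 is a Friday, so the first Sunday is November 3.
At the standard offset (UTC+03:00), 22:00 UTC + 3h = 01:00 Ardax Isles standard time (rolling into the next day, 7 March 2019).
The standard-time date in Ardax Isles, March 7, 2019, does not fall between 28 April and 3 November, so daylight saving is not in effect and Ardax Isles is at UTC+03:00.
22:00 UTC + 3h = 01:00 Ardax Isles (rolling into the next day, 7 March 2019).

01:00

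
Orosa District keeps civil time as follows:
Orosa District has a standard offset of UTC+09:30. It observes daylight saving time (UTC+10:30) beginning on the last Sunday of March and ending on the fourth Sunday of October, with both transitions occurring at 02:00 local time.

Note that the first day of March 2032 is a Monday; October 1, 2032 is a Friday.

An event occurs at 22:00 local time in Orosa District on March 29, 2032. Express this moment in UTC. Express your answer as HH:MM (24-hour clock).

1 March 2032 is a Monday, so Sundays fall on 7, 14, 21, 28; the last is March 28.
1 October 2032 is a Friday, so the first Sunday is October 3 and the fourth is October 24.
March 29, 2032 lies within the daylight-saving period (28 March – 24 October), so Orosa District is on daylight time, UTC+10:30.
22:00 local − 10h30m = 11:30 UTC.

11:30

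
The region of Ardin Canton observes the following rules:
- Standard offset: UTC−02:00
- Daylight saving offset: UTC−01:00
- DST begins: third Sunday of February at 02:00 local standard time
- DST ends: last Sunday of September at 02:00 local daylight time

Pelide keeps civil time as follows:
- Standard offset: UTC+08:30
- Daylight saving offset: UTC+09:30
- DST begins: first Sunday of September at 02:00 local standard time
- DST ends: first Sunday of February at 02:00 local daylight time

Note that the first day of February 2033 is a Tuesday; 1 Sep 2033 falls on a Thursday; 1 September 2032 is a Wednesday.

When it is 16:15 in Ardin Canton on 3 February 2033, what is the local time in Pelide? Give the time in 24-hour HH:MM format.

1 February 2033 is a Tuesday, so the first Sunday is February 6 and the third is February 20.
1 September 2033 is a Thursday, so Sundays fall on 4, 11, 18, 25; the last is September 25.
Daylight saving runs 20 February – 25 September; 3 February 2033 is outside that window, so Ardin Canton is on standard time at UTC−02:00.
16:15 Ardin Canton + 2h = 18:15 UTC.
1 September 2032 is a Wednesday, so the first Sunday is September 5.
1 February 2033 is a Tuesday, so the first Sunday is February 6.
At the standard offset (UTC+08:30), 18:15 UTC + 8h30m = 02:45 Pelide standard time (rolling into the next day, 4 February 2033).
The standard-time date in Pelide, 4 February 2033, lies within the daylight-saving period (5 September 2032 – 6 February 2033), so Pelide is on daylight time, UTC+09:30.
18:15 UTC + 9h30m = 03:45 Pelide (rolling into the next day, 4 February 2033).

03:45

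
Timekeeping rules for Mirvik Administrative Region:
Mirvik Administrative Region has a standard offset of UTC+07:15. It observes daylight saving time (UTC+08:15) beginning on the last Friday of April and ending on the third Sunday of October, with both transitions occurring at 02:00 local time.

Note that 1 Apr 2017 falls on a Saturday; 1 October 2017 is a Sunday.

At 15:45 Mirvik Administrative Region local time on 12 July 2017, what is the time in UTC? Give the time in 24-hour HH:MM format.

07:30

1 April 2017 is a Saturday, so Fridays fall on 7, 14, 21, 28; the last is April 28.
1 October 2017 is a Sunday, so the first Sunday is October 1 and the third is October 15.
12 July 2017 falls between 28 April and 15 October, so daylight saving is in effect and Mirvik Administrative Region is at UTC+08:15.
15:45 local − 8h15m = 07:30 UTC.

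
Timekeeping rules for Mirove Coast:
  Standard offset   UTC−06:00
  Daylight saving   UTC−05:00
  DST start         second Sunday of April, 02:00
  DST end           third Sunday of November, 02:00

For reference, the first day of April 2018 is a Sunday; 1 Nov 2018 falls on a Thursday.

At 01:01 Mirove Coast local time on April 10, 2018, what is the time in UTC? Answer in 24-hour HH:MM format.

06:01

1 April 2018 is a Sunday, so the first Sunday is April 1 and the second is April 8.
1 November 2018 is a Thursday, so the first Sunday is November 4 and the third is November 18.
Daylight saving runs 8 April – 18 November; April 10, 2018 is inside that window, so Mirove Coast is at UTC−05:00.
01:01 local + 5h = 06:01 UTC.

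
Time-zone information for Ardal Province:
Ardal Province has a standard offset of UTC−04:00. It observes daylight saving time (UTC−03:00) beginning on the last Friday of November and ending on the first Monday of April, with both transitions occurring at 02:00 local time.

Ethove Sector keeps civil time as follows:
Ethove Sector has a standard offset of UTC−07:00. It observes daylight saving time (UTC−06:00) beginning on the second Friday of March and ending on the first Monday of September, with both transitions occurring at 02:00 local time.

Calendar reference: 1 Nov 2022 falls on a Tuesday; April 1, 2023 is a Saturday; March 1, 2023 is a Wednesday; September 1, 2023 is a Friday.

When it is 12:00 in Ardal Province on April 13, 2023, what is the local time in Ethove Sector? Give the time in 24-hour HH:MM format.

1 November 2022 is a Tuesday, so Fridays fall on 4, 11, 18, 25; the last is November 25.
1 April 2023 is a Saturday, so the first Monday is April 3.
April 13, 2023 is outside the daylight-saving period (25 November 2022 – 3 April 2023), so Ardal Province is on standard time, UTC−04:00.
12:00 Ardal Province + 4h = 16:00 UTC.
1 March 2023 is a Wednesday, so the first Friday is March 3 and the second is March 10.
1 September 2023 is a Friday, so the first Monday is September 4.
At the standard offset (UTC−07:00), 16:00 UTC − 7h = 09:00 Ethove Sector standard time.
The standard-time date in Ethove Sector, April 13, 2023, lies within the daylight-saving period (10 March – 4 September), so Ethove Sector is on daylight time, UTC−06:00.
16:00 UTC − 6h = 10:00 Ethove Sector.

10:00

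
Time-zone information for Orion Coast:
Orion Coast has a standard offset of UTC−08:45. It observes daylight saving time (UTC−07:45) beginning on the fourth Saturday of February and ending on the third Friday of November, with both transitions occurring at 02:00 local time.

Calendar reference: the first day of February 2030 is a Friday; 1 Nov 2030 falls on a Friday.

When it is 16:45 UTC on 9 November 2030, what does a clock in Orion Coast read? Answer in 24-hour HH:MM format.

1 February 2030 is a Friday, so the first Saturday is February 2 and the fourth is February 23.
1 November 2030 is a Friday, so the first Friday is November 1 and the third is November 15.
At the standard offset (UTC−08:45), 16:45 UTC − 8h45m = 08:00 Orion Coast standard time.
The standard-time date in Orion Coast, 9 November 2030, falls between 23 February and 15 November, so daylight saving is in effect and Orion Coast is at UTC−07:45.
16:45 UTC − 7h45m = 09:00 local.

09:00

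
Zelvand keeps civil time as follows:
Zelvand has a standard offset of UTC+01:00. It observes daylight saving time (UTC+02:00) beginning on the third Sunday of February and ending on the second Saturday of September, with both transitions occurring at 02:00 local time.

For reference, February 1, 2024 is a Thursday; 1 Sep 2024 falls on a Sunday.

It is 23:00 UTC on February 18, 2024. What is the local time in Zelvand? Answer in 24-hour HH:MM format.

01:00

1 February 2024 is a Thursday, so the first Sunday is February 4 and the third is February 18.
1 September 2024 is a Sunday, so the first Saturday is September 7 and the second is September 14.
At the standard offset (UTC+01:00), 23:00 UTC + 1h = 00:00 Zelvand standard time (rolling into the next day, 19 February 2024).
Daylight saving runs 18 February – 14 September; the standard-time date in Zelvand, February 19, 2024, is inside that window, so Zelvand is at UTC+02:00.
23:00 UTC + 2h = 01:00 local (rolling into the next day, 19 February 2024).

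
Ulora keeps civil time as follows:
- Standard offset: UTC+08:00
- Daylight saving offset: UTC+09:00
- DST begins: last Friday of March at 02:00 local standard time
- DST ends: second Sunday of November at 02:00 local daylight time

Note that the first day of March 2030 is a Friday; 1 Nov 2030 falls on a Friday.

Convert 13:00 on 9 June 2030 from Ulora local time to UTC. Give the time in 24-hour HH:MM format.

1 March 2030 is a Friday, so Fridays fall on 1, 8, 15, 22, 29; the last is March 29.
1 November 2030 is a Friday, so the first Sunday is November 3 and the second is November 10.
Daylight saving runs 29 March – 10 November; 9 June 2030 is inside that window, so Ulora is at UTC+09:00.
13:00 local − 9h = 04:00 UTC.

04:00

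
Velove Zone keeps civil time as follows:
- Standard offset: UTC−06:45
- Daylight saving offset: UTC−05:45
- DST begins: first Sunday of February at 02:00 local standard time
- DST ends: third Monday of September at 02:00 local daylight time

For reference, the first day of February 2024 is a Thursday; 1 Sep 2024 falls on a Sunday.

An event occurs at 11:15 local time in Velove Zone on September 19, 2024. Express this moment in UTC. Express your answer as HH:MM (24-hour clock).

1 February 2024 is a Thursday, so the first Sunday is February 4.
1 September 2024 is a Sunday, so the first Monday is September 2 and the third is September 16.
Daylight saving runs 4 February – 16 September; September 19, 2024 is outside that window, so Velove Zone is on standard time at UTC−06:45.
11:15 local + 6h45m = 18:00 UTC.

18:00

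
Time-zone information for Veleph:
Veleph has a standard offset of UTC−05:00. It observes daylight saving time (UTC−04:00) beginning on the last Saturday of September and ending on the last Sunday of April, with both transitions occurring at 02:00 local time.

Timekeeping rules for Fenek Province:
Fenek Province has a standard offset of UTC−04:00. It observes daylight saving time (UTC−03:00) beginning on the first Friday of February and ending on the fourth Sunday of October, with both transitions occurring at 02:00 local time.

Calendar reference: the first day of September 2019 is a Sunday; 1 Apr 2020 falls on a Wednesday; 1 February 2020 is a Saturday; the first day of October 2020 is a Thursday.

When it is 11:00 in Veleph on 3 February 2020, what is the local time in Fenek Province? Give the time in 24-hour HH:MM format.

1 September 2019 is a Sunday, so Saturdays fall on 7, 14, 21, 28; the last is September 28.
1 April 2020 is a Wednesday, so Sundays fall on 5, 12, 19, 26; the last is April 26.
Daylight saving runs 28 September 2019 – 26 April 2020; 3 February 2020 is inside that window, so Veleph is at UTC−04:00.
11:00 Veleph + 4h = 15:00 UTC.
1 February 2020 is a Saturday, so the first Friday is February 7.
1 October 2020 is a Thursday, so the first Sunday is October 4 and the fourth is October 25.
At the standard offset (UTC−04:00), 15:00 UTC − 4h = 11:00 Fenek Province standard time.
Daylight saving runs 7 February – 25 October; the standard-time date in Fenek Province, 3 February 2020, is outside that window, so Fenek Province is on standard time at UTC−04:00.
15:00 UTC − 4h = 11:00 Fenek Province.

11:00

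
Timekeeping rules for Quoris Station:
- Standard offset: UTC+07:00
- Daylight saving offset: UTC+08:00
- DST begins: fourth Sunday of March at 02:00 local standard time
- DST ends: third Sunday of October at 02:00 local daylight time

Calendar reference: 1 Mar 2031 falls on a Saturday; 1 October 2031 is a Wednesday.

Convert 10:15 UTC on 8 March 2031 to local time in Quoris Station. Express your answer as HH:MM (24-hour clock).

17:15

1 March 2031 is a Saturday, so the first Sunday is March 2 and the fourth is March 23.
1 October 2031 is a Wednesday, so the first Sunday is October 5 and the third is October 19.
At the standard offset (UTC+07:00), 10:15 UTC + 7h = 17:15 Quoris Station standard time.
The standard-time date in Quoris Station, 8 March 2031, is outside the daylight-saving period (23 March – 19 October), so Quoris Station is on standard time, UTC+07:00.
10:15 UTC + 7h = 17:15 local.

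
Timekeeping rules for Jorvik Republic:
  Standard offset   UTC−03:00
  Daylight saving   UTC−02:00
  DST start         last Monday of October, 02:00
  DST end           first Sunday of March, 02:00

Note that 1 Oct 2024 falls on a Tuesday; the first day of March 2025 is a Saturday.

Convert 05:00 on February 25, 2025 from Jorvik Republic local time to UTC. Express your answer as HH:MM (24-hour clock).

07:00

1 October 2024 is a Tuesday, so Mondays fall on 7, 14, 21, 28; the last is October 28.
1 March 2025 is a Saturday, so the first Sunday is March 2.
Daylight saving runs 28 October 2024 – 2 March 2025; February 25, 2025 is inside that window, so Jorvik Republic is at UTC−02:00.
05:00 local + 2h = 07:00 UTC.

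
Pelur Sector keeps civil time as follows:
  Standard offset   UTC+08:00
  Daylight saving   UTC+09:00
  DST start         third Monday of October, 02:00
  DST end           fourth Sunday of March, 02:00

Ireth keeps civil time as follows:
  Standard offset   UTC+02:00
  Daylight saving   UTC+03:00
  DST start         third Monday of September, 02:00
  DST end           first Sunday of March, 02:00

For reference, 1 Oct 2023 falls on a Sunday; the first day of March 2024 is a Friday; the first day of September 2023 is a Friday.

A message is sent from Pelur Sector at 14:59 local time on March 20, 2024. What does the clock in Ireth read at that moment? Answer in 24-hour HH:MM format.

1 October 2023 is a Sunday, so the first Monday is October 2 and the third is October 16.
1 March 2024 is a Friday, so the first Sunday is March 3 and the fourth is March 24.
March 20, 2024 lies within the daylight-saving period (16 October 2023 – 24 March 2024), so Pelur Sector is on daylight time, UTC+09:00.
14:59 Pelur Sector − 9h = 05:59 UTC.
1 September 2023 is a Friday, so the first Monday is September 4 and the third is September 18.
1 March 2024 is a Friday, so the first Sunday is March 3.
At the standard offset (UTC+02:00), 05:59 UTC + 2h = 07:59 Ireth standard time.
The standard-time date in Ireth, March 20, 2024, is outside the daylight-saving period (18 September 2023 – 3 March 2024), so Ireth is on standard time, UTC+02:00.
05:59 UTC + 2h = 07:59 Ireth.

07:59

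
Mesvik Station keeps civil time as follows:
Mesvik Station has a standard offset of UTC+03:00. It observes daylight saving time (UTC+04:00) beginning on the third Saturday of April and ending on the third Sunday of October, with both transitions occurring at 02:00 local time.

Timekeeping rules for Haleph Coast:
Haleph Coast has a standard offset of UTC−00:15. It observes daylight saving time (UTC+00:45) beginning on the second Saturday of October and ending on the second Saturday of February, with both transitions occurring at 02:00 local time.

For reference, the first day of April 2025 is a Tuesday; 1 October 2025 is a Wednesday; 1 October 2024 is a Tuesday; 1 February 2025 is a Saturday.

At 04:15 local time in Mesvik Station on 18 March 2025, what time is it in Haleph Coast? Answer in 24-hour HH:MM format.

1 April 2025 is a Tuesday, so the first Saturday is April 5 and the third is April 19.
1 October 2025 is a Wednesday, so the first Sunday is October 5 and the third is October 19.
18 March 2025 is outside the daylight-saving period (19 April – 19 October), so Mesvik Station is on standard time, UTC+03:00.
04:15 Mesvik Station − 3h = 01:15 UTC.
1 October 2024 is a Tuesday, so the first Saturday is October 5 and the second is October 12.
1 February 2025 is a Saturday, so the first Saturday is February 1 and the second is February 8.
At the standard offset (UTC−00:15), 01:15 UTC − 0h15m = 01:00 Haleph Coast standard time.
The standard-time date in Haleph Coast, 18 March 2025, does not fall between 12 October 2024 and 8 February 2025, so daylight saving is not in effect and Haleph Coast is at UTC−00:15.
01:15 UTC − 0h15m = 01:00 Haleph Coast.

01:00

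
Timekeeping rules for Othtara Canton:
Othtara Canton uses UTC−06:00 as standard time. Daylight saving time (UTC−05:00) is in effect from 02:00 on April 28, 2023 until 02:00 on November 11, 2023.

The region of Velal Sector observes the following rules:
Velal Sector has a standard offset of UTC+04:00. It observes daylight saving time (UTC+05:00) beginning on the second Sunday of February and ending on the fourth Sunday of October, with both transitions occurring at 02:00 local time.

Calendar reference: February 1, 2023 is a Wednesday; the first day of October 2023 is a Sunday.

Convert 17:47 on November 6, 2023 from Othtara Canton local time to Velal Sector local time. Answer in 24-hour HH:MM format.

02:47

Daylight saving runs 28 April – 11 November; November 6, 2023 is inside that window, so Othtara Canton is at UTC−05:00.
17:47 Othtara Canton + 5h = 22:47 UTC.
1 February 2023 is a Wednesday, so the first Sunday is February 5 and the second is February 12.
1 October 2023 is a Sunday, so the first Sunday is October 1 and the fourth is October 22.
At the standard offset (UTC+04:00), 22:47 UTC + 4h = 02:47 Velal Sector standard time (rolling into the next day, 7 November 2023).
Daylight saving runs 12 February – 22 October; the standard-time date in Velal Sector, November 7, 2023, is outside that window, so Velal Sector is on standard time at UTC+04:00.
22:47 UTC + 4h = 02:47 Velal Sector (rolling into the next day, 7 November 2023).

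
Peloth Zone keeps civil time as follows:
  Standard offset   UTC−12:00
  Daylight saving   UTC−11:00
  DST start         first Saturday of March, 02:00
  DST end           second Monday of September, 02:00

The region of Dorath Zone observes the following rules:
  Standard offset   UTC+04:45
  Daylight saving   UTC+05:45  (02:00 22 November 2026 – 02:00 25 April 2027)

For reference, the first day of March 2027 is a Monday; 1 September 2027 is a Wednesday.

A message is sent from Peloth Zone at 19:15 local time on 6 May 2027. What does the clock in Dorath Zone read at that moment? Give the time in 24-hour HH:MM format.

1 March 2027 is a Monday, so the first Saturday is March 6.
1 September 2027 is a Wednesday, so the first Monday is September 6 and the second is September 13.
6 May 2027 falls between 6 March and 13 September, so daylight saving is in effect and Peloth Zone is at UTC−11:00.
19:15 Peloth Zone + 11h = 06:15 UTC (rolling into the next day, 7 May 2027).
At the standard offset (UTC+04:45), 06:15 UTC + 4h45m = 11:00 Dorath Zone standard time.
The standard-time date in Dorath Zone, 7 May 2027, does not fall between 22 November 2026 and 25 April 2027, so daylight saving is not in effect and Dorath Zone is at UTC+04:45.
06:15 UTC + 4h45m = 11:00 Dorath Zone.

11:00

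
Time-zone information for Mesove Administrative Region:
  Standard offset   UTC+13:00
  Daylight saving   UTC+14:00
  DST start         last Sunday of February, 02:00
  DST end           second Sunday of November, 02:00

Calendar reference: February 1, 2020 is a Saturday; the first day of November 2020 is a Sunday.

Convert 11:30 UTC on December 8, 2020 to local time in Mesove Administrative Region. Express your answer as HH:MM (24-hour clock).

00:30

1 February 2020 is a Saturday, so Sundays fall on 2, 9, 16, 23; the last is February 23.
1 November 2020 is a Sunday, so the first Sunday is November 1 and the second is November 8.
At the standard offset (UTC+13:00), 11:30 UTC + 13h = 00:30 Mesove Administrative Region standard time (rolling into the next day, 9 December 2020).
Daylight saving runs 23 February – 8 November; the standard-time date in Mesove Administrative Region, December 9, 2020, is outside that window, so Mesove Administrative Region is on standard time at UTC+13:00.
11:30 UTC + 13h = 00:30 local (rolling into the next day, 9 December 2020).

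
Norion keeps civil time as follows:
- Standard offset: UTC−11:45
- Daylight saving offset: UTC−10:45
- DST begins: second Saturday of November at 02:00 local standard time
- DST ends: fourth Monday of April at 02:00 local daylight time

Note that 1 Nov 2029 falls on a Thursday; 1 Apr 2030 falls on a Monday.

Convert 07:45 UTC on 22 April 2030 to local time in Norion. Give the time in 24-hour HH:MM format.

21:00

1 November 2029 is a Thursday, so the first Saturday is November 3 and the second is November 10.
1 April 2030 is a Monday, so the first Monday is April 1 and the fourth is April 22.
At the standard offset (UTC−11:45), 07:45 UTC − 11h45m = 20:00 Norion standard time (rolling into the previous day, 21 April 2030).
Daylight saving runs 10 November 2029 – 22 April 2030; the standard-time date in Norion, 21 April 2030, is inside that window, so Norion is at UTC−10:45.
07:45 UTC − 10h45m = 21:00 local (rolling into the previous day, 21 April 2030).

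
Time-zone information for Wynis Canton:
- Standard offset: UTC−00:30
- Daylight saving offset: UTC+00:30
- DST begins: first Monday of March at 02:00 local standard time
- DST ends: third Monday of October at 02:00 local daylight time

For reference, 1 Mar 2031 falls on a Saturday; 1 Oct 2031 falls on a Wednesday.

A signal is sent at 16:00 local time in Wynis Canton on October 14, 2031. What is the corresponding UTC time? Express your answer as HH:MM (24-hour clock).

15:30

1 March 2031 is a Saturday, so the first Monday is March 3.
1 October 2031 is a Wednesday, so the first Monday is October 6 and the third is October 20.
October 14, 2031 lies within the daylight-saving period (3 March – 20 October), so Wynis Canton is on daylight time, UTC+00:30.
16:00 local − 0h30m = 15:30 UTC.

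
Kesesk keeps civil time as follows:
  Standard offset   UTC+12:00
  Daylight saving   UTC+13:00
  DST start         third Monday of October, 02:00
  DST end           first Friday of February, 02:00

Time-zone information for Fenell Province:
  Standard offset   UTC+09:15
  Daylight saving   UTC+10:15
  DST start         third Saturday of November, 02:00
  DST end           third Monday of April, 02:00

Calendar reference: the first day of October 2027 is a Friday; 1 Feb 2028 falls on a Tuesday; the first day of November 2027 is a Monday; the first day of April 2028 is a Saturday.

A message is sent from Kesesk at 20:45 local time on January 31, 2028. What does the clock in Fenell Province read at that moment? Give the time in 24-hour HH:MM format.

18:00

1 October 2027 is a Friday, so the first Monday is October 4 and the third is October 18.
1 February 2028 is a Tuesday, so the first Friday is February 4.
Daylight saving runs 18 October 2027 – 4 February 2028; January 31, 2028 is inside that window, so Kesesk is at UTC+13:00.
20:45 Kesesk − 13h = 07:45 UTC.
1 November 2027 is a Monday, so the first Saturday is November 6 and the third is November 20.
1 April 2028 is a Saturday, so the first Monday is April 3 and the third is April 17.
At the standard offset (UTC+09:15), 07:45 UTC + 9h15m = 17:00 Fenell Province standard time.
The standard-time date in Fenell Province, January 31, 2028, falls between 20 November 2027 and 17 April 2028, so daylight saving is in effect and Fenell Province is at UTC+10:15.
07:45 UTC + 10h15m = 18:00 Fenell Province.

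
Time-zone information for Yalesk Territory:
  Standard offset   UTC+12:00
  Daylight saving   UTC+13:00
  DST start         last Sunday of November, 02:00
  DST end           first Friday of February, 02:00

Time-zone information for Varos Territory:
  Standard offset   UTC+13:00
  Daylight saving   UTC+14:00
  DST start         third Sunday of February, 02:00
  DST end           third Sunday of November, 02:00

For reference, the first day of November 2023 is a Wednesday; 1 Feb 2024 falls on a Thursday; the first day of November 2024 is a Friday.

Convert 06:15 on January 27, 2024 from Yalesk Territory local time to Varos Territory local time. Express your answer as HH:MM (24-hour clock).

1 November 2023 is a Wednesday, so Sundays fall on 5, 12, 19, 26; the last is November 26.
1 February 2024 is a Thursday, so the first Friday is February 2.
Daylight saving runs 26 November 2023 – 2 February 2024; January 27, 2024 is inside that window, so Yalesk Territory is at UTC+13:00.
06:15 Yalesk Territory − 13h = 17:15 UTC (rolling into the previous day, 26 January 2024).
1 February 2024 is a Thursday, so the first Sunday is February 4 and the third is February 18.
1 November 2024 is a Friday, so the first Sunday is November 3 and the third is November 17.
At the standard offset (UTC+13:00), 17:15 UTC + 13h = 06:15 Varos Territory standard time (rolling into the next day, 27 January 2024).
Daylight saving runs 18 February – 17 November; the standard-time date in Varos Territory, January 27, 2024, is outside that window, so Varos Territory is on standard time at UTC+13:00.
17:15 UTC + 13h = 06:15 Varos Territory (rolling into the next day, 27 January 2024).

06:15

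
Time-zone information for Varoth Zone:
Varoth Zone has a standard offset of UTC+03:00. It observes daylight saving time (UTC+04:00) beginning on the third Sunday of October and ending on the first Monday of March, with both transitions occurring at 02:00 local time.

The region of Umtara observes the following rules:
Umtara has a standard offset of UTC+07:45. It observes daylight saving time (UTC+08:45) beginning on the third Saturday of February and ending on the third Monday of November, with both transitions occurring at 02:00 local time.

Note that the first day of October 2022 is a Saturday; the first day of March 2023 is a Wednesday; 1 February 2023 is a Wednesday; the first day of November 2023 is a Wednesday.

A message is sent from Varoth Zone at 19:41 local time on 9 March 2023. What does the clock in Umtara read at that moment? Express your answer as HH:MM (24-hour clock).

1 October 2022 is a Saturday, so the first Sunday is October 2 and the third is October 16.
1 March 2023 is a Wednesday, so the first Monday is March 6.
9 March 2023 is outside the daylight-saving period (16 October 2022 – 6 March 2023), so Varoth Zone is on standard time, UTC+03:00.
19:41 Varoth Zone − 3h = 16:41 UTC.
1 February 2023 is a Wednesday, so the first Saturday is February 4 and the third is February 18.
1 November 2023 is a Wednesday, so the first Monday is November 6 and the third is November 20.
At the standard offset (UTC+07:45), 16:41 UTC + 7h45m = 00:26 Umtara standard time (rolling into the next day, 10 March 2023).
Daylight saving runs 18 February – 20 November; the standard-time date in Umtara, 10 March 2023, is inside that window, so Umtara is at UTC+08:45.
16:41 UTC + 8h45m = 01:26 Umtara (rolling into the next day, 10 March 2023).

01:26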